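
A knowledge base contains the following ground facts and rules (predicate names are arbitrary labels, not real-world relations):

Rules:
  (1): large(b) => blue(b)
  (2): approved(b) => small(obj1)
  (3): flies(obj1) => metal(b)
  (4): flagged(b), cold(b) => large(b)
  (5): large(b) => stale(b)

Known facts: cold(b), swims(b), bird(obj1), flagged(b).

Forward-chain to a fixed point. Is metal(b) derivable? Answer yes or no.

Round 1: (4) [flagged(b), cold(b) => large(b)]. New: large(b).
Round 2: (1) [large(b) => blue(b)]; (5) [large(b) => stale(b)]. New: blue(b), stale(b).
Fixed point reached. metal(b) is concluded only by (3); (3) needs flies(obj1) (never derived).

no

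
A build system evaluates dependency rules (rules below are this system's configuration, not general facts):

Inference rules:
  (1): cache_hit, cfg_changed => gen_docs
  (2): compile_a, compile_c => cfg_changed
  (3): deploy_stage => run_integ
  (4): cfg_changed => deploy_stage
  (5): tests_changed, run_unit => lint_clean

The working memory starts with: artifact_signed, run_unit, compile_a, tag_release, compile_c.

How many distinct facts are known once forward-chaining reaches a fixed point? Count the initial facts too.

8

Round 1 fires (2), giving cfg_changed.
Round 2 fires (4), giving deploy_stage.
Round 3 fires (3), giving run_integ.
Closure: {artifact_signed, cfg_changed, compile_a, compile_c, deploy_stage, run_integ, run_unit, tag_release} — 8 facts.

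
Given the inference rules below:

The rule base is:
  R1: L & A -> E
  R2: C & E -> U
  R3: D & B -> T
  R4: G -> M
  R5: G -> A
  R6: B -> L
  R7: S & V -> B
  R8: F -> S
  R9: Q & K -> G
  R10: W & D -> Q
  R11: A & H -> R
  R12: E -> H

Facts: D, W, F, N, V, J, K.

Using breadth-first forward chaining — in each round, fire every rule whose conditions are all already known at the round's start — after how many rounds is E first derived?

4

Round 1: R8 [F -> S]; R10 [W & D -> Q]. Adds S, Q.
Round 2: R7 [S & V -> B]; R9 [Q & K -> G]. Adds B, G.
Round 3: R3 [D & B -> T]; R4 [G -> M]; R5 [G -> A]; R6 [B -> L]. Adds T, M, A, L.
Round 4: R1 [L & A -> E]. Adds E.
E first appears in round 4.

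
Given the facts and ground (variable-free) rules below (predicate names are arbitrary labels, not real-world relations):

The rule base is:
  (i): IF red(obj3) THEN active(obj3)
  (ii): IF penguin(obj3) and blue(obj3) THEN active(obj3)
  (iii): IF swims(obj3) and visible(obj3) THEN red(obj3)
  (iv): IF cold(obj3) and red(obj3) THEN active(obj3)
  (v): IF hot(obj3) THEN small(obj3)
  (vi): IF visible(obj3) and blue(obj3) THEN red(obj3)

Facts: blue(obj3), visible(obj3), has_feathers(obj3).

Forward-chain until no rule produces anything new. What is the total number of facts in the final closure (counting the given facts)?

[1] (vi) [IF visible(obj3) and blue(obj3) THEN red(obj3)]. ⇒ new: red(obj3).
[2] (i) [IF red(obj3) THEN active(obj3)]. ⇒ new: active(obj3).
Closure: {active(obj3), blue(obj3), has_feathers(obj3), red(obj3), visible(obj3)} — 5 facts.

5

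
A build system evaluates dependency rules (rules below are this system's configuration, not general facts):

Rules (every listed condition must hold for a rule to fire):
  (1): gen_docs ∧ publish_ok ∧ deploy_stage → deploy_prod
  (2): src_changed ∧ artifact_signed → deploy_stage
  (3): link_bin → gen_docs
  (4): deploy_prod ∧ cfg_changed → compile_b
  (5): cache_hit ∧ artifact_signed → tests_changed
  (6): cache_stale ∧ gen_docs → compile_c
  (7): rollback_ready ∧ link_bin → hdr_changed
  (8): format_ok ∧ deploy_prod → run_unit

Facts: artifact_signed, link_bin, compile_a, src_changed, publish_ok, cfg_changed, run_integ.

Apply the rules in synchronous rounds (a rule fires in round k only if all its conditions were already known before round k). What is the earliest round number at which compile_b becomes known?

3

Round 1: (2) [src_changed ∧ artifact_signed → deploy_stage]; (3) [link_bin → gen_docs]. Adds deploy_stage, gen_docs.
Round 2: (1) [gen_docs ∧ publish_ok ∧ deploy_stage → deploy_prod]. Adds deploy_prod.
Round 3: (4) [deploy_prod ∧ cfg_changed → compile_b]. Adds compile_b.
compile_b first appears in round 3.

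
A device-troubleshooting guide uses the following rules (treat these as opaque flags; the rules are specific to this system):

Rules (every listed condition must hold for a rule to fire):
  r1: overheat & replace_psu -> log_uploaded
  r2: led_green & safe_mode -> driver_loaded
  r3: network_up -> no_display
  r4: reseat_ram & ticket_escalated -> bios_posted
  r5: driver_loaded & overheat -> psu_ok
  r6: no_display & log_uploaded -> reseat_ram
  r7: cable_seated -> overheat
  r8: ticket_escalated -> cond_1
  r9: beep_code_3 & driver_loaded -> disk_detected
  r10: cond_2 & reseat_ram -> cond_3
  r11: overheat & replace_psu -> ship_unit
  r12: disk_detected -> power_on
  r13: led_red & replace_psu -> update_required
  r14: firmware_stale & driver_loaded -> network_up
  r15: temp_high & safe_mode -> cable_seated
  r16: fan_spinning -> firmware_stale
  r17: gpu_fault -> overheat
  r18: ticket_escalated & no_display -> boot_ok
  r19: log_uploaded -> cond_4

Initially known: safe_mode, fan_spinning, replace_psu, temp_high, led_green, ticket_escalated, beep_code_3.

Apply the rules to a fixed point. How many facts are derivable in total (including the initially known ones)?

23

Round 1: r2 [led_green & safe_mode -> driver_loaded]; r8 [ticket_escalated -> cond_1]; r15 [temp_high & safe_mode -> cable_seated]; r16 [fan_spinning -> firmware_stale]. Adds driver_loaded, cond_1, cable_seated, firmware_stale.
Round 2: r7 [cable_seated -> overheat]; r9 [beep_code_3 & driver_loaded -> disk_detected]; r14 [firmware_stale & driver_loaded -> network_up]. Adds overheat, disk_detected, network_up.
Round 3: r1 [overheat & replace_psu -> log_uploaded]; r3 [network_up -> no_display]; r5 [driver_loaded & overheat -> psu_ok]; r11 [overheat & replace_psu -> ship_unit]; r12 [disk_detected -> power_on]. Adds log_uploaded, no_display, psu_ok, ship_unit, power_on.
Round 4: r6 [no_display & log_uploaded -> reseat_ram]; r18 [ticket_escalated & no_display -> boot_ok]; r19 [log_uploaded -> cond_4]. Adds reseat_ram, boot_ok, cond_4.
Round 5: r4 [reseat_ram & ticket_escalated -> bios_posted]. Adds bios_posted.
Closure: {beep_code_3, bios_posted, boot_ok, cable_seated, cond_1, cond_4, disk_detected, driver_loaded, fan_spinning, firmware_stale, led_green, log_uploaded, network_up, no_display, overheat, power_on, psu_ok, replace_psu, reseat_ram, safe_mode, ship_unit, temp_high, ticket_escalated} — 23 facts.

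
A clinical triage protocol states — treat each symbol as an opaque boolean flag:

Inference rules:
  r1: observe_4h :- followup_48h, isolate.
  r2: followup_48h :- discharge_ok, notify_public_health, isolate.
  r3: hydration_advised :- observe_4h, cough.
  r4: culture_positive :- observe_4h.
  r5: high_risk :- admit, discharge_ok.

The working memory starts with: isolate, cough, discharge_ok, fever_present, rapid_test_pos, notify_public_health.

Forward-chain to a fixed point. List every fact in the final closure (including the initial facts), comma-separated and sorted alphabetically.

Round 1 — r2, derive followup_48h.
Round 2 — r1, derive observe_4h.
Round 3 — r3, r4, derive hydration_advised, culture_positive.

cough, culture_positive, discharge_ok, fever_present, followup_48h, hydration_advised, isolate, notify_public_health, observe_4h, rapid_test_pos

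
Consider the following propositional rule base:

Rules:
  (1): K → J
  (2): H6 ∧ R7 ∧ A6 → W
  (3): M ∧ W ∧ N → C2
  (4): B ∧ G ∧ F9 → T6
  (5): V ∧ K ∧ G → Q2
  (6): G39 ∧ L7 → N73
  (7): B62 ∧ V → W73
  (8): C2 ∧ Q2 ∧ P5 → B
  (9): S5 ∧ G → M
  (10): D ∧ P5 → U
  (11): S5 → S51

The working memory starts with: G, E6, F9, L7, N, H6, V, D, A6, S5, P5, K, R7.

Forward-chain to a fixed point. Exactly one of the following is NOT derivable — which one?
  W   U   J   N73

Round 1 fires (1), (2), (5), (9), (10), (11), giving J, W, Q2, M, U, S51.
Round 2 fires (3), giving C2.
Round 3 fires (8), giving B.
Round 4 fires (4), giving T6.
Derived: U (round 1), W (round 1), J (round 1). N73 never appears in any round.

N73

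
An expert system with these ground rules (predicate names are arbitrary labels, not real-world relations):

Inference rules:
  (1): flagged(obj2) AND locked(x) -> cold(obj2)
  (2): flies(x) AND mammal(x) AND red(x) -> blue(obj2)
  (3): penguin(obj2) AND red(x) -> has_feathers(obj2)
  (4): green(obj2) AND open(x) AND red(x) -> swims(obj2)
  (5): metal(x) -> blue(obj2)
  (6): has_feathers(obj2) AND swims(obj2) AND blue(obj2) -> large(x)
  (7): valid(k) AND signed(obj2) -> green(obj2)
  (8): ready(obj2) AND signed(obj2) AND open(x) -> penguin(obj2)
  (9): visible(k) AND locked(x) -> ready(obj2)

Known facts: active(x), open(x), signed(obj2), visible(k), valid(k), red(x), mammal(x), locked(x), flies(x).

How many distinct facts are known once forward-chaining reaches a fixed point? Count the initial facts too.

16

Round 1: (2) [flies(x) AND mammal(x) AND red(x) -> blue(obj2)]; (7) [valid(k) AND signed(obj2) -> green(obj2)]; (9) [visible(k) AND locked(x) -> ready(obj2)]. Adds blue(obj2), green(obj2), ready(obj2).
Round 2: (4) [green(obj2) AND open(x) AND red(x) -> swims(obj2)]; (8) [ready(obj2) AND signed(obj2) AND open(x) -> penguin(obj2)]. Adds swims(obj2), penguin(obj2).
Round 3: (3) [penguin(obj2) AND red(x) -> has_feathers(obj2)]. Adds has_feathers(obj2).
Round 4: (6) [has_feathers(obj2) AND swims(obj2) AND blue(obj2) -> large(x)]. Adds large(x).
Closure: {active(x), blue(obj2), flies(x), green(obj2), has_feathers(obj2), large(x), locked(x), mammal(x), open(x), penguin(obj2), ready(obj2), red(x), signed(obj2), swims(obj2), valid(k), visible(k)} — 16 facts.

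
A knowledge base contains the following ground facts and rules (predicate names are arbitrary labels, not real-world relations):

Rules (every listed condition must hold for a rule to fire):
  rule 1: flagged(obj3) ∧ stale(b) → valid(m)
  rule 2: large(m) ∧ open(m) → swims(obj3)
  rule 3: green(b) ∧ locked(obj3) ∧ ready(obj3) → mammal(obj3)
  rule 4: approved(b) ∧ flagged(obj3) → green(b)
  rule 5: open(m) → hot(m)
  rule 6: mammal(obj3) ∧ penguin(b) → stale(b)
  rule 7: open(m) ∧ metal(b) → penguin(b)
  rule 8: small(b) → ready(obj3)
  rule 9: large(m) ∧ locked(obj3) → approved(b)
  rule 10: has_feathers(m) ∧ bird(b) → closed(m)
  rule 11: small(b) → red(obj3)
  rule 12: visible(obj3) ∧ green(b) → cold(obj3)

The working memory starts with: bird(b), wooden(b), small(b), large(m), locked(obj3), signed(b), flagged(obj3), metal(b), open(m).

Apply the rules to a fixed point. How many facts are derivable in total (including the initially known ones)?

19

Round 1 — rule 2, rule 5, rule 7, rule 8, rule 9, rule 11, derive swims(obj3), hot(m), penguin(b), ready(obj3), approved(b), red(obj3).
Round 2 — rule 4, derive green(b).
Round 3 — rule 3, derive mammal(obj3).
Round 4 — rule 6, derive stale(b).
Round 5 — rule 1, derive valid(m).
Closure: {approved(b), bird(b), flagged(obj3), green(b), hot(m), large(m), locked(obj3), mammal(obj3), metal(b), open(m), penguin(b), ready(obj3), red(obj3), signed(b), small(b), stale(b), swims(obj3), valid(m), wooden(b)} — 19 facts.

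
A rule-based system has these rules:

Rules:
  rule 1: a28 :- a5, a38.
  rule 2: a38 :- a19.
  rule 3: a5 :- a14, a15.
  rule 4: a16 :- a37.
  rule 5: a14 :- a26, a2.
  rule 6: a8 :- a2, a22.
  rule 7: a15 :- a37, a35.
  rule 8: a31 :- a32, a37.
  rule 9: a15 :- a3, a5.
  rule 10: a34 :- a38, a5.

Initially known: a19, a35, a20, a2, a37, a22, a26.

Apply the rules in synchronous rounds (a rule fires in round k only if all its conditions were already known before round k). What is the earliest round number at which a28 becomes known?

3

[1] rule 2 [a38 :- a19.]; rule 4 [a16 :- a37.]; rule 5 [a14 :- a26, a2.]; rule 6 [a8 :- a2, a22.]; rule 7 [a15 :- a37, a35.]. ⇒ new: a38, a16, a14, a8, a15.
[2] rule 3 [a5 :- a14, a15.]. ⇒ new: a5.
[3] rule 1 [a28 :- a5, a38.]; rule 10 [a34 :- a38, a5.]. ⇒ new: a28, a34.
a28 first appears in round 3.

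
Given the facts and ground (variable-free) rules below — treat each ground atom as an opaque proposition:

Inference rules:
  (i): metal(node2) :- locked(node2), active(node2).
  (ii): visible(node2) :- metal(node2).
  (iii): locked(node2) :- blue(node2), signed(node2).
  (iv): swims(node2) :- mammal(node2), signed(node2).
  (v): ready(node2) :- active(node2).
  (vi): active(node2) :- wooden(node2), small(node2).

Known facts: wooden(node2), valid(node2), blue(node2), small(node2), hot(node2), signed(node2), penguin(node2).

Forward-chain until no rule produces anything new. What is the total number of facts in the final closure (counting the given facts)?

Round 1 fires (iii), (vi), giving locked(node2), active(node2).
Round 2 fires (i), (v), giving metal(node2), ready(node2).
Round 3 fires (ii), giving visible(node2).
Closure: {active(node2), blue(node2), hot(node2), locked(node2), metal(node2), penguin(node2), ready(node2), signed(node2), small(node2), valid(node2), visible(node2), wooden(node2)} — 12 facts.

12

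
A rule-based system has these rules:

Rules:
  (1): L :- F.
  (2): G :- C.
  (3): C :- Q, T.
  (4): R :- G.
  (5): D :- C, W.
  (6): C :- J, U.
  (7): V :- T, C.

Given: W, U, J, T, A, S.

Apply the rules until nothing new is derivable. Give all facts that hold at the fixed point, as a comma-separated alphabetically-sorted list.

Round 1 fires (6), giving C.
Round 2 fires (2), (5), (7), giving G, D, V.
Round 3 fires (4), giving R.

A, C, D, G, J, R, S, T, U, V, W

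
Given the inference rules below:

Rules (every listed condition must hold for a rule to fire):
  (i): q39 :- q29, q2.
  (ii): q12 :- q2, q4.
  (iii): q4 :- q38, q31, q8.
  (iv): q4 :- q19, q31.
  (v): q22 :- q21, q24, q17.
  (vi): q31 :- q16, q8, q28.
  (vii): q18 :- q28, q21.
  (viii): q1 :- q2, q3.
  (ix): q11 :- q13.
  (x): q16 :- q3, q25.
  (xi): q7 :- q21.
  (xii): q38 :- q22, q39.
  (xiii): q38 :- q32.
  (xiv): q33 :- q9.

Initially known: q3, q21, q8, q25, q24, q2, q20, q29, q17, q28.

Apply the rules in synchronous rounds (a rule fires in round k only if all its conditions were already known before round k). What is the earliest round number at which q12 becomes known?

Round 1 fires (i), (v), (vii), (viii), (x), (xi), giving q39, q22, q18, q1, q16, q7.
Round 2 fires (vi), (xii), giving q31, q38.
Round 3 fires (iii), giving q4.
Round 4 fires (ii), giving q12.
q12 first appears in round 4.

4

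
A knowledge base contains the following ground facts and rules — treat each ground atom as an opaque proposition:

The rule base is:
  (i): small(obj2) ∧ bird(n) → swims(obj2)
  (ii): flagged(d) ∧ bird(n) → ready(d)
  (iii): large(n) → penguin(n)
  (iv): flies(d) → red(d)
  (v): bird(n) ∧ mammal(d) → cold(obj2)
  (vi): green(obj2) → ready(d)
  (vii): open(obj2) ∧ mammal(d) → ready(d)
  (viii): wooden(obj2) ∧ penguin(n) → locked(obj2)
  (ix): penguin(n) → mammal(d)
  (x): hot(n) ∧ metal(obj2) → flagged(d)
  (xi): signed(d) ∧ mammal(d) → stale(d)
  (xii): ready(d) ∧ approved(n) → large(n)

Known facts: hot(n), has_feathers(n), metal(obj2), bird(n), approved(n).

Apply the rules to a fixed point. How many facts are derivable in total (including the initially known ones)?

Round 1: (x) [hot(n) ∧ metal(obj2) → flagged(d)]. Adds flagged(d).
Round 2: (ii) [flagged(d) ∧ bird(n) → ready(d)]. Adds ready(d).
Round 3: (xii) [ready(d) ∧ approved(n) → large(n)]. Adds large(n).
Round 4: (iii) [large(n) → penguin(n)]. Adds penguin(n).
Round 5: (ix) [penguin(n) → mammal(d)]. Adds mammal(d).
Round 6: (v) [bird(n) ∧ mammal(d) → cold(obj2)]. Adds cold(obj2).
Closure: {approved(n), bird(n), cold(obj2), flagged(d), has_feathers(n), hot(n), large(n), mammal(d), metal(obj2), penguin(n), ready(d)} — 11 facts.

11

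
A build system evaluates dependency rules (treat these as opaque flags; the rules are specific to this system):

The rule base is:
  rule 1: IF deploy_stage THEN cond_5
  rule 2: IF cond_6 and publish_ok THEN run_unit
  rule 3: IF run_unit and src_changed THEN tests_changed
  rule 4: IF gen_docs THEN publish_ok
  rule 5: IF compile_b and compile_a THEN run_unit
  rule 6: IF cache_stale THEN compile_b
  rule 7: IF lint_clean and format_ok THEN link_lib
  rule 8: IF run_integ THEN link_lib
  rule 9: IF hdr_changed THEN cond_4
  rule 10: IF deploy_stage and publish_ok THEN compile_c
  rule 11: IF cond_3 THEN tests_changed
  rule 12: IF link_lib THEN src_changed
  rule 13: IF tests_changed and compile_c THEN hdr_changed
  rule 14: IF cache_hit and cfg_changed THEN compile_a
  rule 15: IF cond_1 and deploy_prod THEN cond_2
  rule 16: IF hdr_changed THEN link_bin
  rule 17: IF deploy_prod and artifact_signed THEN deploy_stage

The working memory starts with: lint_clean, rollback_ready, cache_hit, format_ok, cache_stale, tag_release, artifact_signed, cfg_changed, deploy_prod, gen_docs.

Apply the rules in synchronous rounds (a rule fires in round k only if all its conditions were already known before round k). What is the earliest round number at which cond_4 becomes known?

5

Round 1 — rule 4, rule 6, rule 7, rule 14, rule 17, derive publish_ok, compile_b, link_lib, compile_a, deploy_stage.
Round 2 — rule 1, rule 5, rule 10, rule 12, derive cond_5, run_unit, compile_c, src_changed.
Round 3 — rule 3, derive tests_changed.
Round 4 — rule 13, derive hdr_changed.
Round 5 — rule 9, rule 16, derive cond_4, link_bin.
cond_4 first appears in round 5.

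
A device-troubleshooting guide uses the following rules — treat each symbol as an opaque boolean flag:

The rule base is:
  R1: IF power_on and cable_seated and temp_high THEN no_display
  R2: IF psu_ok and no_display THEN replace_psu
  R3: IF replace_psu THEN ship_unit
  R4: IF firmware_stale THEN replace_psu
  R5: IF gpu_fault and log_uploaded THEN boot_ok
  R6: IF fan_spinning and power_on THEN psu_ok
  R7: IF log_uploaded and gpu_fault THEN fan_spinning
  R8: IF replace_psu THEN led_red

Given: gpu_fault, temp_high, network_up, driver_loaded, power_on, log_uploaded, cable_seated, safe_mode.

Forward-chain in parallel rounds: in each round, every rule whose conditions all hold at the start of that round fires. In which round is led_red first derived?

4

Round 1 — R1, R5, R7, derive no_display, boot_ok, fan_spinning.
Round 2 — R6, derive psu_ok.
Round 3 — R2, derive replace_psu.
Round 4 — R3, R8, derive ship_unit, led_red.
led_red first appears in round 4.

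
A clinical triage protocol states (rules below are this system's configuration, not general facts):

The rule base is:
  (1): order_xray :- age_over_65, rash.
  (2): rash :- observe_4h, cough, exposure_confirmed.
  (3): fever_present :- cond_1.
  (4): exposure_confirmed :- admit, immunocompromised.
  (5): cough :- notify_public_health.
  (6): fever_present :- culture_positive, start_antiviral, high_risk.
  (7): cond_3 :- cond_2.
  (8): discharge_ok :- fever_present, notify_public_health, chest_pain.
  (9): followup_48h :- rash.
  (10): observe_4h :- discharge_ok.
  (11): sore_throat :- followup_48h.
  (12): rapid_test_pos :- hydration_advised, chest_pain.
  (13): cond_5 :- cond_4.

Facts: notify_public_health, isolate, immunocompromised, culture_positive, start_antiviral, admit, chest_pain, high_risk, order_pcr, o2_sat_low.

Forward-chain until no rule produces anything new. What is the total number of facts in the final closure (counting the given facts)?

Round 1 — (4), (5), (6), derive exposure_confirmed, cough, fever_present.
Round 2 — (8), derive discharge_ok.
Round 3 — (10), derive observe_4h.
Round 4 — (2), derive rash.
Round 5 — (9), derive followup_48h.
Round 6 — (11), derive sore_throat.
Closure: {admit, chest_pain, cough, culture_positive, discharge_ok, exposure_confirmed, fever_present, followup_48h, high_risk, immunocompromised, isolate, notify_public_health, o2_sat_low, observe_4h, order_pcr, rash, sore_throat, start_antiviral} — 18 facts.

18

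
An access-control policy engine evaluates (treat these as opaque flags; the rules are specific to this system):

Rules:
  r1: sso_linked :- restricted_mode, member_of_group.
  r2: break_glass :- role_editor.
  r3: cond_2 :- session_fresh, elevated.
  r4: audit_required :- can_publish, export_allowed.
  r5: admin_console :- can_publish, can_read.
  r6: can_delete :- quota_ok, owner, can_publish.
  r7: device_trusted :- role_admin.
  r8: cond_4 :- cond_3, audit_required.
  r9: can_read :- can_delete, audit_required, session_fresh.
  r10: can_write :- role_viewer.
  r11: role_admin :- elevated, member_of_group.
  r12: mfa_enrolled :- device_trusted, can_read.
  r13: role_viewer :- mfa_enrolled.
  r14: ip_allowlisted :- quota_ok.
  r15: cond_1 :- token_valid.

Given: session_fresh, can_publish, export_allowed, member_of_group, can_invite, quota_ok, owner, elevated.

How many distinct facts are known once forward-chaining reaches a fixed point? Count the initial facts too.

Round 1: r3 [cond_2 :- session_fresh, elevated.]; r4 [audit_required :- can_publish, export_allowed.]; r6 [can_delete :- quota_ok, owner, can_publish.]; r11 [role_admin :- elevated, member_of_group.]; r14 [ip_allowlisted :- quota_ok.]. Adds cond_2, audit_required, can_delete, role_admin, ip_allowlisted.
Round 2: r7 [device_trusted :- role_admin.]; r9 [can_read :- can_delete, audit_required, session_fresh.]. Adds device_trusted, can_read.
Round 3: r5 [admin_console :- can_publish, can_read.]; r12 [mfa_enrolled :- device_trusted, can_read.]. Adds admin_console, mfa_enrolled.
Round 4: r13 [role_viewer :- mfa_enrolled.]. Adds role_viewer.
Round 5: r10 [can_write :- role_viewer.]. Adds can_write.
Closure: {admin_console, audit_required, can_delete, can_invite, can_publish, can_read, can_write, cond_2, device_trusted, elevated, export_allowed, ip_allowlisted, member_of_group, mfa_enrolled, owner, quota_ok, role_admin, role_viewer, session_fresh} — 19 facts.

19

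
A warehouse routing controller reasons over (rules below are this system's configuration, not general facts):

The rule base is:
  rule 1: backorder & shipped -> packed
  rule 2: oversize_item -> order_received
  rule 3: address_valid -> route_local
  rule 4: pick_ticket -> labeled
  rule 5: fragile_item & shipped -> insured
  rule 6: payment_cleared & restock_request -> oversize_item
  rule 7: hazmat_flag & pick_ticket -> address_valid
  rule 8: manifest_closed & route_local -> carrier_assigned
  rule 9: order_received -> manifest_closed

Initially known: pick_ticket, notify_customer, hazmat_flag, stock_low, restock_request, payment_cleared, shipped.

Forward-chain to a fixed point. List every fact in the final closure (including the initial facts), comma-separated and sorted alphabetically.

address_valid, carrier_assigned, hazmat_flag, labeled, manifest_closed, notify_customer, order_received, oversize_item, payment_cleared, pick_ticket, restock_request, route_local, shipped, stock_low

Round 1 fires rule 4, rule 6, rule 7, giving labeled, oversize_item, address_valid.
Round 2 fires rule 2, rule 3, giving order_received, route_local.
Round 3 fires rule 9, giving manifest_closed.
Round 4 fires rule 8, giving carrier_assigned.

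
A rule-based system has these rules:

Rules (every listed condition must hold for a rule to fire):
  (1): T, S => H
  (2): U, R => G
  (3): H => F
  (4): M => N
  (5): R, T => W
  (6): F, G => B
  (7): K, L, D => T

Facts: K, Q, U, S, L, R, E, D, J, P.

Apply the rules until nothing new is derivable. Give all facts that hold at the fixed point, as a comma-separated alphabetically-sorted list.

Round 1 fires (2), (7), giving G, T.
Round 2 fires (1), (5), giving H, W.
Round 3 fires (3), giving F.
Round 4 fires (6), giving B.

B, D, E, F, G, H, J, K, L, P, Q, R, S, T, U, W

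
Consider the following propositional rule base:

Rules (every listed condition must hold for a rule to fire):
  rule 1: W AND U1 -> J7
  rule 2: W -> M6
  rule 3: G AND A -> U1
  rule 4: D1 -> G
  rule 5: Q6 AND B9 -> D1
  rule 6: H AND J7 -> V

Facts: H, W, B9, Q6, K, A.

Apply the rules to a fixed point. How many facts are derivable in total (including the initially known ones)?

Round 1 — rule 2, rule 5, derive M6, D1.
Round 2 — rule 4, derive G.
Round 3 — rule 3, derive U1.
Round 4 — rule 1, derive J7.
Round 5 — rule 6, derive V.
Closure: {A, B9, D1, G, H, J7, K, M6, Q6, U1, V, W} — 12 facts.

12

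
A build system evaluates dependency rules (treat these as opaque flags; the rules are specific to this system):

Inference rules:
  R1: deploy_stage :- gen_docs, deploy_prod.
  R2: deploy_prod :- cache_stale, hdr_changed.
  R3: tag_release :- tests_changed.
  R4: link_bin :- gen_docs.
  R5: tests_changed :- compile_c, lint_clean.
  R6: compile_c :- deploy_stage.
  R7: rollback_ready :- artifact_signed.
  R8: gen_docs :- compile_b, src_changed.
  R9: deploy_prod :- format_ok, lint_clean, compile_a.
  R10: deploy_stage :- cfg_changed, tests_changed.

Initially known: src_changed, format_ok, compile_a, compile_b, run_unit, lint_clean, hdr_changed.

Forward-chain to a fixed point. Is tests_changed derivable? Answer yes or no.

Round 1: R8 [gen_docs :- compile_b, src_changed.]; R9 [deploy_prod :- format_ok, lint_clean, compile_a.]. New: gen_docs, deploy_prod.
Round 2: R1 [deploy_stage :- gen_docs, deploy_prod.]; R4 [link_bin :- gen_docs.]. New: deploy_stage, link_bin.
Round 3: R6 [compile_c :- deploy_stage.]. New: compile_c.
Round 4: R5 [tests_changed :- compile_c, lint_clean.]. New: tests_changed.
Round 5: R3 [tag_release :- tests_changed.]. New: tag_release.
tests_changed appears in round 4, so it is derivable.

yes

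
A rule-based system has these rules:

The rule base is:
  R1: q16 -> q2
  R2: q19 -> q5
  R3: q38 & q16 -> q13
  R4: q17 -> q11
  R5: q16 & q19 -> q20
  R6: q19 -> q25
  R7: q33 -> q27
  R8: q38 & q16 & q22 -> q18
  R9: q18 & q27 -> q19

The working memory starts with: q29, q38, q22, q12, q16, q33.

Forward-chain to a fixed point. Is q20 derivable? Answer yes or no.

Round 1 — R1, R3, R7, R8, derive q2, q13, q27, q18.
Round 2 — R9, derive q19.
Round 3 — R2, R5, R6, derive q5, q20, q25.
q20 appears in round 3, so it is derivable.

yes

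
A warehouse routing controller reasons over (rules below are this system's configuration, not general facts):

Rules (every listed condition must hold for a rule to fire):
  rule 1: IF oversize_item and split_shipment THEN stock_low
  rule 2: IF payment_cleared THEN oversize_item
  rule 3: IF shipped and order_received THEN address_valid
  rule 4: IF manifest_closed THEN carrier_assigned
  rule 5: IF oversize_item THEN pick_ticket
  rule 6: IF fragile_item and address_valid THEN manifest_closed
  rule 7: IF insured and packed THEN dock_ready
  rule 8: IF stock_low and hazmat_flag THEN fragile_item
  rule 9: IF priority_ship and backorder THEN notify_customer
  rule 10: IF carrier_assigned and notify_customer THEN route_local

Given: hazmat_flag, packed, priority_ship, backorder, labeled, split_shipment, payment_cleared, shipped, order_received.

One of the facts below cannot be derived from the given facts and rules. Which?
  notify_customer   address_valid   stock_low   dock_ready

[1] rule 2 [IF payment_cleared THEN oversize_item]; rule 3 [IF shipped and order_received THEN address_valid]; rule 9 [IF priority_ship and backorder THEN notify_customer]. ⇒ new: oversize_item, address_valid, notify_customer.
[2] rule 1 [IF oversize_item and split_shipment THEN stock_low]; rule 5 [IF oversize_item THEN pick_ticket]. ⇒ new: stock_low, pick_ticket.
[3] rule 8 [IF stock_low and hazmat_flag THEN fragile_item]. ⇒ new: fragile_item.
[4] rule 6 [IF fragile_item and address_valid THEN manifest_closed]. ⇒ new: manifest_closed.
[5] rule 4 [IF manifest_closed THEN carrier_assigned]. ⇒ new: carrier_assigned.
[6] rule 10 [IF carrier_assigned and notify_customer THEN route_local]. ⇒ new: route_local.
Derived: notify_customer (round 1), address_valid (round 1), stock_low (round 2). dock_ready never appears in any round.

dock_ready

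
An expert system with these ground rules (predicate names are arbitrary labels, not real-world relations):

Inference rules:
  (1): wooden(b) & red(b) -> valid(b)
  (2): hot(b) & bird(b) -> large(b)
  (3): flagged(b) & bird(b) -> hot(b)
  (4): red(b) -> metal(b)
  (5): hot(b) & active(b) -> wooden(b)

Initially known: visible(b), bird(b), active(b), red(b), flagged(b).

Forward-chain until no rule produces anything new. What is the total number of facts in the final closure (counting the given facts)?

Round 1: (3) [flagged(b) & bird(b) -> hot(b)]; (4) [red(b) -> metal(b)]. New: hot(b), metal(b).
Round 2: (2) [hot(b) & bird(b) -> large(b)]; (5) [hot(b) & active(b) -> wooden(b)]. New: large(b), wooden(b).
Round 3: (1) [wooden(b) & red(b) -> valid(b)]. New: valid(b).
Closure: {active(b), bird(b), flagged(b), hot(b), large(b), metal(b), red(b), valid(b), visible(b), wooden(b)} — 10 facts.

10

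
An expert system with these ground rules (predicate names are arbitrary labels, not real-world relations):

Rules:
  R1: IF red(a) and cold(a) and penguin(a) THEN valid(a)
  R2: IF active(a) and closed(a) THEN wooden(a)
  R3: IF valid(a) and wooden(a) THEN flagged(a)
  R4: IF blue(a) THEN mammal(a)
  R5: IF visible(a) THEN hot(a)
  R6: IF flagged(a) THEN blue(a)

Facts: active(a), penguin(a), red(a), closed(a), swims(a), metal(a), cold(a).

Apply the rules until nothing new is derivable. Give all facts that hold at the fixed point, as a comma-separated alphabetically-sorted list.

Round 1: R1 [IF red(a) and cold(a) and penguin(a) THEN valid(a)]; R2 [IF active(a) and closed(a) THEN wooden(a)]. New: valid(a), wooden(a).
Round 2: R3 [IF valid(a) and wooden(a) THEN flagged(a)]. New: flagged(a).
Round 3: R6 [IF flagged(a) THEN blue(a)]. New: blue(a).
Round 4: R4 [IF blue(a) THEN mammal(a)]. New: mammal(a).

active(a), blue(a), closed(a), cold(a), flagged(a), mammal(a), metal(a), penguin(a), red(a), swims(a), valid(a), wooden(a)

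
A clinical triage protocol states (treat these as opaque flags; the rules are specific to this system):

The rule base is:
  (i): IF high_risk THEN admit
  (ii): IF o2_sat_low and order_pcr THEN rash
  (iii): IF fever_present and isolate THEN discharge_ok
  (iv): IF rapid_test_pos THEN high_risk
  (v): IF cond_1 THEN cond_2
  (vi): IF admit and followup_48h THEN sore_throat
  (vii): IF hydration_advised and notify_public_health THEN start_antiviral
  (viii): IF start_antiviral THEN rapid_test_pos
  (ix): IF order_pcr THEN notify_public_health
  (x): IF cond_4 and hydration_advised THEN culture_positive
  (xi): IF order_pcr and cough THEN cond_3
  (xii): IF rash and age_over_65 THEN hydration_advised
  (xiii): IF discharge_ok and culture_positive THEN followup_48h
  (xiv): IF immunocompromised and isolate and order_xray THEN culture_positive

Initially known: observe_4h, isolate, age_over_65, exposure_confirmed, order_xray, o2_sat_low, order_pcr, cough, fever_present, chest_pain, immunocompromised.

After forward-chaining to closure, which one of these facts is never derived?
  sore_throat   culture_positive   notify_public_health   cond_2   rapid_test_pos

Round 1: (ii) [IF o2_sat_low and order_pcr THEN rash]; (iii) [IF fever_present and isolate THEN discharge_ok]; (ix) [IF order_pcr THEN notify_public_health]; (xi) [IF order_pcr and cough THEN cond_3]; (xiv) [IF immunocompromised and isolate and order_xray THEN culture_positive]. Adds rash, discharge_ok, notify_public_health, cond_3, culture_positive.
Round 2: (xii) [IF rash and age_over_65 THEN hydration_advised]; (xiii) [IF discharge_ok and culture_positive THEN followup_48h]. Adds hydration_advised, followup_48h.
Round 3: (vii) [IF hydration_advised and notify_public_health THEN start_antiviral]. Adds start_antiviral.
Round 4: (viii) [IF start_antiviral THEN rapid_test_pos]. Adds rapid_test_pos.
Round 5: (iv) [IF rapid_test_pos THEN high_risk]. Adds high_risk.
Round 6: (i) [IF high_risk THEN admit]. Adds admit.
Round 7: (vi) [IF admit and followup_48h THEN sore_throat]. Adds sore_throat.
Derived: sore_throat (round 7), culture_positive (round 1), rapid_test_pos (round 4), notify_public_health (round 1). cond_2 never appears in any round.

cond_2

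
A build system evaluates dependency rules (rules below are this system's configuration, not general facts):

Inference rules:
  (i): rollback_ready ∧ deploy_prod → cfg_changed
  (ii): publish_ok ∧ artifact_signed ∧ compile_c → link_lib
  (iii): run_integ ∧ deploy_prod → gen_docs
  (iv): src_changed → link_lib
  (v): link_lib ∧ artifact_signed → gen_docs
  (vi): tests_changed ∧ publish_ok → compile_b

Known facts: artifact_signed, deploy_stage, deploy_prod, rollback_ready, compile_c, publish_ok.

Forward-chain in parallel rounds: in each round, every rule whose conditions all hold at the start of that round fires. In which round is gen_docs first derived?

2

[1] (i) [rollback_ready ∧ deploy_prod → cfg_changed]; (ii) [publish_ok ∧ artifact_signed ∧ compile_c → link_lib]. ⇒ new: cfg_changed, link_lib.
[2] (v) [link_lib ∧ artifact_signed → gen_docs]. ⇒ new: gen_docs.
gen_docs first appears in round 2.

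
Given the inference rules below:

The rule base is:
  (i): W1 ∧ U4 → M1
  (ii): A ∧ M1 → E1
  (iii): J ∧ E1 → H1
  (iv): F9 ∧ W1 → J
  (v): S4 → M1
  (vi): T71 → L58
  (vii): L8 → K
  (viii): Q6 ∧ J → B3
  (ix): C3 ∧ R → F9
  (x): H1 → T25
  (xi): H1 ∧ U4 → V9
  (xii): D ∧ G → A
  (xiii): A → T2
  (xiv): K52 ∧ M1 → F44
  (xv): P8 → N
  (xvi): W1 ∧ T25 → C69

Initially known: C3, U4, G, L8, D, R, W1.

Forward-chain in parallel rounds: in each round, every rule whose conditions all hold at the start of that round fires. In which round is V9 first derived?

4

Round 1 fires (i), (vii), (ix), (xii), giving M1, K, F9, A.
Round 2 fires (ii), (iv), (xiii), giving E1, J, T2.
Round 3 fires (iii), giving H1.
Round 4 fires (x), (xi), giving T25, V9.
V9 first appears in round 4.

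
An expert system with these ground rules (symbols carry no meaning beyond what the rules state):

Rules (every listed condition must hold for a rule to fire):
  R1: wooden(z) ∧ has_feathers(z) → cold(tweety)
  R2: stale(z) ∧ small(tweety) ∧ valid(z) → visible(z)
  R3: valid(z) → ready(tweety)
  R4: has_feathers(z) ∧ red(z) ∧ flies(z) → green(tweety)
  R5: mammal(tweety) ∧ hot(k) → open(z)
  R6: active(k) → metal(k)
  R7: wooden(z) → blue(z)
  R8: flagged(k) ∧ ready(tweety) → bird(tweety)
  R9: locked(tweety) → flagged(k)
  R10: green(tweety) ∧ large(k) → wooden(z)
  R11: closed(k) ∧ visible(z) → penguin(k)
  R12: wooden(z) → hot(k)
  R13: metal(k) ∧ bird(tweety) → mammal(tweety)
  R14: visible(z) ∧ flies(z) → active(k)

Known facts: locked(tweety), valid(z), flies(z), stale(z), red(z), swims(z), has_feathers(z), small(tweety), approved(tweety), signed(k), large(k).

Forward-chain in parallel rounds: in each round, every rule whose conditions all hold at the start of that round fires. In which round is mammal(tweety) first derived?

4

Round 1 — R2, R3, R4, R9, derive visible(z), ready(tweety), green(tweety), flagged(k).
Round 2 — R8, R10, R14, derive bird(tweety), wooden(z), active(k).
Round 3 — R1, R6, R7, R12, derive cold(tweety), metal(k), blue(z), hot(k).
Round 4 — R13, derive mammal(tweety).
mammal(tweety) first appears in round 4.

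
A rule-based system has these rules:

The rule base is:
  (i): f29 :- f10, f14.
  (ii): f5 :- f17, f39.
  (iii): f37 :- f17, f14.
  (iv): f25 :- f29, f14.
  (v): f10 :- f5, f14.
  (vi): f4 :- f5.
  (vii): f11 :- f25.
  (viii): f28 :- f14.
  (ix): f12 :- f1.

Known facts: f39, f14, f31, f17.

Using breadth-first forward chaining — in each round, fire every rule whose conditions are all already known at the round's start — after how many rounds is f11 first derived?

5

Round 1: (ii) [f5 :- f17, f39.]; (iii) [f37 :- f17, f14.]; (viii) [f28 :- f14.]. Adds f5, f37, f28.
Round 2: (v) [f10 :- f5, f14.]; (vi) [f4 :- f5.]. Adds f10, f4.
Round 3: (i) [f29 :- f10, f14.]. Adds f29.
Round 4: (iv) [f25 :- f29, f14.]. Adds f25.
Round 5: (vii) [f11 :- f25.]. Adds f11.
f11 first appears in round 5.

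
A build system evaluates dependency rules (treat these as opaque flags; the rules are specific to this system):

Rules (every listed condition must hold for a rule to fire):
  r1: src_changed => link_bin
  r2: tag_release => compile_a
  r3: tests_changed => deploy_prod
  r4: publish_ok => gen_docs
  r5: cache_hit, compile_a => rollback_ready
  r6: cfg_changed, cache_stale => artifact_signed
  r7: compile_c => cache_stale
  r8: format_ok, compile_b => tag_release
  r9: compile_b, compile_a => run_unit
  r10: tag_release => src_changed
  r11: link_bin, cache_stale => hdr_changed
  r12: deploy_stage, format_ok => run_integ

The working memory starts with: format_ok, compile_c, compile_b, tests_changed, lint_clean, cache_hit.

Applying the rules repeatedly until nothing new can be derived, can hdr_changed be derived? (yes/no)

yes

Round 1: r3 [tests_changed => deploy_prod]; r7 [compile_c => cache_stale]; r8 [format_ok, compile_b => tag_release]. Adds deploy_prod, cache_stale, tag_release.
Round 2: r2 [tag_release => compile_a]; r10 [tag_release => src_changed]. Adds compile_a, src_changed.
Round 3: r1 [src_changed => link_bin]; r5 [cache_hit, compile_a => rollback_ready]; r9 [compile_b, compile_a => run_unit]. Adds link_bin, rollback_ready, run_unit.
Round 4: r11 [link_bin, cache_stale => hdr_changed]. Adds hdr_changed.
hdr_changed appears in round 4, so it is derivable.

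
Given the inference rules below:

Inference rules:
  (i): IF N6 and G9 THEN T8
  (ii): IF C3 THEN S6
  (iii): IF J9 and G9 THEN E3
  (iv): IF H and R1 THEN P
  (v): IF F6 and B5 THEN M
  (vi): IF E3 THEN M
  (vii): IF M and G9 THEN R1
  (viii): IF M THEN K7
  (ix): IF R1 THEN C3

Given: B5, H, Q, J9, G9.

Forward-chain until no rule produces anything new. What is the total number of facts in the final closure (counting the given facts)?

Round 1: (iii) [IF J9 and G9 THEN E3]. Adds E3.
Round 2: (vi) [IF E3 THEN M]. Adds M.
Round 3: (vii) [IF M and G9 THEN R1]; (viii) [IF M THEN K7]. Adds R1, K7.
Round 4: (iv) [IF H and R1 THEN P]; (ix) [IF R1 THEN C3]. Adds P, C3.
Round 5: (ii) [IF C3 THEN S6]. Adds S6.
Closure: {B5, C3, E3, G9, H, J9, K7, M, P, Q, R1, S6} — 12 facts.

12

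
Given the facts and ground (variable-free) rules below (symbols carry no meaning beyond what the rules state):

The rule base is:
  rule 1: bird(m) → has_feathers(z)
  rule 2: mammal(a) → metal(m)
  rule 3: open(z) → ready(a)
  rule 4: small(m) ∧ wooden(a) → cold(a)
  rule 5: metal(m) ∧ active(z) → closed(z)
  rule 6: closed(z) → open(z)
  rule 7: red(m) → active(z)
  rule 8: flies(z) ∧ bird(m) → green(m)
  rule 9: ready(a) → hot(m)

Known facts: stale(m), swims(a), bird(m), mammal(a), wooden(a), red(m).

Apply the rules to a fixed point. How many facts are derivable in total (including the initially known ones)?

[1] rule 1 [bird(m) → has_feathers(z)]; rule 2 [mammal(a) → metal(m)]; rule 7 [red(m) → active(z)]. ⇒ new: has_feathers(z), metal(m), active(z).
[2] rule 5 [metal(m) ∧ active(z) → closed(z)]. ⇒ new: closed(z).
[3] rule 6 [closed(z) → open(z)]. ⇒ new: open(z).
[4] rule 3 [open(z) → ready(a)]. ⇒ new: ready(a).
[5] rule 9 [ready(a) → hot(m)]. ⇒ new: hot(m).
Closure: {active(z), bird(m), closed(z), has_feathers(z), hot(m), mammal(a), metal(m), open(z), ready(a), red(m), stale(m), swims(a), wooden(a)} — 13 facts.

13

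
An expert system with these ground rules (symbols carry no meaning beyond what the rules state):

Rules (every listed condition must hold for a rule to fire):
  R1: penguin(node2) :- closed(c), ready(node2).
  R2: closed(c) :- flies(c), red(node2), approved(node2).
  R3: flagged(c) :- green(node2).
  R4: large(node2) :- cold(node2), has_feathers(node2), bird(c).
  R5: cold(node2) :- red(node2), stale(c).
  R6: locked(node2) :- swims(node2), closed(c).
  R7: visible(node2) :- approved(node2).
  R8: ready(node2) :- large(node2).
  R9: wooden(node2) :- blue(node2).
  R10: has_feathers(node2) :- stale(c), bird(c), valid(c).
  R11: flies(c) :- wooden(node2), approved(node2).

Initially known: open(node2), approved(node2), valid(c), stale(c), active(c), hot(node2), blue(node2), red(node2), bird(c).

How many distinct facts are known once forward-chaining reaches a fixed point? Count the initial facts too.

Round 1 — R5, R7, R9, R10, derive cold(node2), visible(node2), wooden(node2), has_feathers(node2).
Round 2 — R4, R11, derive large(node2), flies(c).
Round 3 — R2, R8, derive closed(c), ready(node2).
Round 4 — R1, derive penguin(node2).
Closure: {active(c), approved(node2), bird(c), blue(node2), closed(c), cold(node2), flies(c), has_feathers(node2), hot(node2), large(node2), open(node2), penguin(node2), ready(node2), red(node2), stale(c), valid(c), visible(node2), wooden(node2)} — 18 facts.

18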